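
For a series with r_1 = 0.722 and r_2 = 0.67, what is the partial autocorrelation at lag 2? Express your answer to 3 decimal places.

0.311

φ_{22} = (r_2 − r_1²) / (1 − r_1²)
r_1² = (0.722)² = 0.521284
Numerator = 0.67 − 0.5213 = 0.1487; denominator = 1 − 0.5213 = 0.4787
φ_{22} = 0.1487 / 0.4787 = 0.311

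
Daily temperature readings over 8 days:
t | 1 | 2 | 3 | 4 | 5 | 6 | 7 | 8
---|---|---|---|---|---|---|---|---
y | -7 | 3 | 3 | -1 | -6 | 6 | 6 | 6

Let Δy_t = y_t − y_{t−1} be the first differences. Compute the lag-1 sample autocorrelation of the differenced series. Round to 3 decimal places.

-0.188

First differences Δy: 10, 0, -4, -5, 12, 0, 0
Mean of differences = 1.8571
Numerator Σ(Δy_t−Δȳ)(Δy_{t+1}−Δȳ) = -49.0204
Denominator Σ(Δy_t−Δȳ)² = 260.8571
r_1(Δy) = -49.0204 / 260.8571 = -0.188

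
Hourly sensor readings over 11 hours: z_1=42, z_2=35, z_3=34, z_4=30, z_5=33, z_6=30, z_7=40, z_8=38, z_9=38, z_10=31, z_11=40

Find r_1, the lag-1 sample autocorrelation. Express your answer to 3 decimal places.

-0.027

Mean z̄ = (42 + 35 + 34 + 30 + 33 + 30 + 40 + 38 + 38 + 31 + 40)/11 = 35.5455
Numerator Σ_{t=1}^{10}(z_t−z̄)(z_{t+1}−z̄) = -5.0248
Denominator Σ(z_t−z̄)² = 184.7273
r_1 = -5.0248 / 184.7273 = -0.027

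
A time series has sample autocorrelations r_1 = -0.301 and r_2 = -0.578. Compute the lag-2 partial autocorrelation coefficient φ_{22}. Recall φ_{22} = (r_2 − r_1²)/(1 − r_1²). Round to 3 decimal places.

φ_{22} = (r_2 − r_1²) / (1 − r_1²)
r_1² = (-0.301)² = 0.090601
Numerator = -0.578 − 0.0906 = -0.6686; denominator = 1 − 0.0906 = 0.9094
φ_{22} = -0.6686 / 0.9094 = -0.735

-0.735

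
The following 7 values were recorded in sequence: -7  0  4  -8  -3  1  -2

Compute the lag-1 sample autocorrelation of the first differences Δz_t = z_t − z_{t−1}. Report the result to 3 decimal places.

First differences Δz: 7, 4, -12, 5, 4, -3
Mean of differences = 0.8333
Numerator Σ(Δz_t−Δz̄)(Δz_{t+1}−Δz̄) = -73.5278
Denominator Σ(Δz_t−Δz̄)² = 254.8333
r_1(Δz) = -73.5278 / 254.8333 = -0.289

-0.289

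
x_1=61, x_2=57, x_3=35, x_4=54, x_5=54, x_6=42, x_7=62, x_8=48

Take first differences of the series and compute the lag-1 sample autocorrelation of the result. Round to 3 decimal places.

-0.535

First differences Δx: -4, -22, 19, 0, -12, 20, -14
Mean of differences = -1.8571
Numerator Σ(Δx_t−Δx̄)(Δx_{t+1}−Δx̄) = -844.1633
Denominator Σ(Δx_t−Δx̄)² = 1576.8571
r_1(Δx) = -844.1633 / 1576.8571 = -0.535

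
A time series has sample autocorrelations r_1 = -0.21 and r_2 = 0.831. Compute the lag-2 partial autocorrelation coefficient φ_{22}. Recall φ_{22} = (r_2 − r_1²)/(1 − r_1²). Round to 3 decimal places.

φ_{22} = (r_2 − r_1²) / (1 − r_1²)
r_1² = (-0.21)² = 0.0441
Numerator = 0.831 − 0.0441 = 0.7869; denominator = 1 − 0.0441 = 0.9559
φ_{22} = 0.7869 / 0.9559 = 0.823

0.823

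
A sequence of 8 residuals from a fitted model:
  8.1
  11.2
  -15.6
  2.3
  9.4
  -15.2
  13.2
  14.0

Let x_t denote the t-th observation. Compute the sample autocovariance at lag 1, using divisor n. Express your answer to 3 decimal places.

-35.858

Mean x̄ = (8.1 + 11.2 − 15.6 + 2.3 + 9.4 − 15.2 + 13.2 + 14.0)/8 = 3.4250
Σ_{t=1}^{7}(x_t−x̄)(x_{t+1}−x̄) = -286.8631
γ_1 = -286.8631 / 8 = -35.858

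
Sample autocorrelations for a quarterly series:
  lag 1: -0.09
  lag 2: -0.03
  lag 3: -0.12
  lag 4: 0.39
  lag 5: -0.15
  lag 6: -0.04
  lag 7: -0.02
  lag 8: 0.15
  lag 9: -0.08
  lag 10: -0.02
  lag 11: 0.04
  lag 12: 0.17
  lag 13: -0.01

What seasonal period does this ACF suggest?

The largest autocorrelation is r_4 = 0.39, with weaker echoes at lags 8 (0.15) and 12 (0.17); the remaining lags stay at or below 0.04.
The dominant spike at lag 4 indicates a seasonal period of 4.

4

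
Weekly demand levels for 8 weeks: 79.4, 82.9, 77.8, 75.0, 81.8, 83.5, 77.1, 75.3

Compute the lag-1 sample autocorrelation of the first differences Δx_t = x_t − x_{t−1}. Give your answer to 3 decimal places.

-0.103

First differences Δx: 3.5, -5.1, -2.8, 6.8, 1.7, -6.4, -1.8
Mean of differences = -0.5857
Numerator Σ(Δx_t−Δx̄)(Δx_{t+1}−Δx̄) = -14.1502
Denominator Σ(Δx_t−Δx̄)² = 137.0286
r_1(Δx) = -14.1502 / 137.0286 = -0.103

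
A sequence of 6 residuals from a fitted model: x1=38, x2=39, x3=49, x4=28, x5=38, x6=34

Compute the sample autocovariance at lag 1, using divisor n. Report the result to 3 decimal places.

Mean x̄ = (38 + 39 + 49 + 28 + 38 + 34)/6 = 37.6667
Deviations: 0.3333, 1.3333, 11.3333, -9.6667, 0.3333, -3.6667
Σ_{t=1}^{5}(x_t−x̄)(x_{t+1}−x̄) = -98.4444
γ_1 = -98.4444 / 6 = -16.407

-16.407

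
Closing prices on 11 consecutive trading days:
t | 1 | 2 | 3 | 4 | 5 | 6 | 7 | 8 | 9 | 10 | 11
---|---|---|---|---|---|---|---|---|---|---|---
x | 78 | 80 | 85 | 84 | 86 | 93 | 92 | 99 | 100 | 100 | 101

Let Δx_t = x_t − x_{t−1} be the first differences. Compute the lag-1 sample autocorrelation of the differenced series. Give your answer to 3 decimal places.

-0.503

First differences Δx: 2, 5, -1, 2, 7, -1, 7, 1, 0, 1
Mean of differences = 2.3000
Numerator Σ(Δx_t−Δx̄)(Δx_{t+1}−Δx̄) = -41.2900
Denominator Σ(Δx_t−Δx̄)² = 82.1000
r_1(Δx) = -41.2900 / 82.1000 = -0.503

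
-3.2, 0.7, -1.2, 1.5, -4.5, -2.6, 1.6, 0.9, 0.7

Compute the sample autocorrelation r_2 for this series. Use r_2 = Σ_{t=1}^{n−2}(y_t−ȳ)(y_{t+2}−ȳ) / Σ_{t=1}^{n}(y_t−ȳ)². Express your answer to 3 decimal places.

-0.157

Mean ȳ = (-3.2 + 0.7 − 1.2 + 1.5 − 4.5 − 2.6 + 1.6 + 0.9 + 0.7)/9 = -0.6778
Σ(y_t−ȳ)(y_{t+2}−ȳ) = (1.3172) + (3.0005) + (1.9960) + (-4.1862) + (-8.7062) + (-3.0328) + (3.1383) = -6.4732
Denominator Σ(y_t−ȳ)² = 41.1556
r_2 = -6.4732 / 41.1556 = -0.157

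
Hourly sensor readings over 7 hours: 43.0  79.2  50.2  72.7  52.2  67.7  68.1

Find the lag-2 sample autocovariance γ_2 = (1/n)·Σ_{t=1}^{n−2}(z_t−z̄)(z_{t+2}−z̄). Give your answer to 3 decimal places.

74.808

Mean z̄ = (43.0 + 79.2 + 50.2 + 72.7 + 52.2 + 67.7 + 68.1)/7 = 61.8714
Deviations: -18.8714, 17.3286, -11.6714, 10.8286, -9.6714, 5.8286, 6.2286
Σ_{t=1}^{5}(z_t−z̄)(z_{t+2}−z̄) = 523.6555
γ_2 = 523.6555 / 7 = 74.808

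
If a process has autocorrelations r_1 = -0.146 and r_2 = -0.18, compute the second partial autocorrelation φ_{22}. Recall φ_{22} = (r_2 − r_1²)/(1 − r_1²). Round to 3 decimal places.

φ_{22} = (r_2 − r_1²) / (1 − r_1²)
r_1² = (-0.146)² = 0.021316
Numerator = -0.18 − 0.0213 = -0.2013; denominator = 1 − 0.0213 = 0.9787
φ_{22} = -0.2013 / 0.9787 = -0.206

-0.206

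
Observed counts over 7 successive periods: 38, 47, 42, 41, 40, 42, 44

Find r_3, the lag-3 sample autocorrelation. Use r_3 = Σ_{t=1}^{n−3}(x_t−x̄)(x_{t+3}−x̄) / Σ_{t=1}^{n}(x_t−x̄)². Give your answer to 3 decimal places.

-0.160

Mean x̄ = (38 + 47 + 42 + 41 + 40 + 42 + 44)/7 = 42.0000
Numerator Σ_{t=1}^{4}(x_t−x̄)(x_{t+3}−x̄) = -8.0000
Denominator Σ(x_t−x̄)² = 50.0000
r_3 = -8.0000 / 50.0000 = -0.160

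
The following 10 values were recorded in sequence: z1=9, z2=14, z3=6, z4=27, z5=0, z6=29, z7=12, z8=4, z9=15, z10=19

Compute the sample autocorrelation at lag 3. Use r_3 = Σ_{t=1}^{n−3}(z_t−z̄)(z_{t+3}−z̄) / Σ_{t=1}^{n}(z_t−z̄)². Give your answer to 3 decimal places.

Mean z̄ = (9 + 14 + 6 + 27 + 0 + 29 + 12 + 4 + 15 + 19)/10 = 13.5000
Σ(z_t−z̄)(z_{t+3}−z̄) = (-60.7500) + (-6.7500) + (-116.2500) + (-20.2500) + (128.2500) + (23.2500) + (-8.2500) = -60.7500
Denominator Σ(z_t−z̄)² = 806.5000
r_3 = -60.7500 / 806.5000 = -0.075

-0.075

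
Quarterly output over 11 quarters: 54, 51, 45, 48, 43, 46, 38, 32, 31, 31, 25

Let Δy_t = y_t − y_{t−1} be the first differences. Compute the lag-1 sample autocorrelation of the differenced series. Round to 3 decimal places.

First differences Δy: -3, -6, 3, -5, 3, -8, -6, -1, 0, -6
Mean of differences = -2.9000
Numerator Σ(Δy_t−Δȳ)(Δy_{t+1}−Δȳ) = -66.4100
Denominator Σ(Δy_t−Δȳ)² = 140.9000
r_1(Δy) = -66.4100 / 140.9000 = -0.471

-0.471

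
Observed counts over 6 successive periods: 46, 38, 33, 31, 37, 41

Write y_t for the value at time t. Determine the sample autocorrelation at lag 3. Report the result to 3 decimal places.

-0.484

Mean ȳ = (46 + 38 + 33 + 31 + 37 + 41)/6 = 37.6667
Deviations from mean: 8.3333, 0.3333, -4.6667, -6.6667, -0.6667, 3.3333
Σ(y_t−ȳ)(y_{t+3}−ȳ) = (-55.5556) + (-0.2222) + (-15.5556) = -71.3333
Denominator Σ(y_t−ȳ)² = 147.3333
r_3 = -71.3333 / 147.3333 = -0.484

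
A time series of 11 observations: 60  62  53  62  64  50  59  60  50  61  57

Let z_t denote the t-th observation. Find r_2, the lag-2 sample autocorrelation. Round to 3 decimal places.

Mean z̄ = (60 + 62 + 53 + 62 + 64 + 50 + 59 + 60 + 50 + 61 + 57)/11 = 58.0000
Numerator Σ_{t=1}^{9}(z_t−z̄)(z_{t+2}−z̄) = -60.0000
Denominator Σ(z_t−z̄)² = 240.0000
r_2 = -60.0000 / 240.0000 = -0.250

-0.250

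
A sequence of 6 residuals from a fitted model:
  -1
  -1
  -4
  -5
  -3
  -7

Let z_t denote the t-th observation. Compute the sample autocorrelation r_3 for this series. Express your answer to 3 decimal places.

-0.027

Mean z̄ = (-1 − 1 − 4 − 5 − 3 − 7)/6 = -3.5000
Σ(z_t−z̄)(z_{t+3}−z̄) = (-3.7500) + (1.2500) + (1.7500) = -0.7500
Denominator Σ(z_t−z̄)² = 27.5000
r_3 = -0.7500 / 27.5000 = -0.027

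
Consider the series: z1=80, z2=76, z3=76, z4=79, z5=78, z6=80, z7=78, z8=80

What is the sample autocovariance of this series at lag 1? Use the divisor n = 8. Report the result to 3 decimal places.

-0.221

Mean z̄ = (80 + 76 + 76 + 79 + 78 + 80 + 78 + 80)/8 = 78.3750
Deviations: 1.6250, -2.3750, -2.3750, 0.6250, -0.3750, 1.6250, -0.3750, 1.6250
Σ_{t=1}^{7}(z_t−z̄)(z_{t+1}−z̄) = -1.7656
γ_1 = -1.7656 / 8 = -0.221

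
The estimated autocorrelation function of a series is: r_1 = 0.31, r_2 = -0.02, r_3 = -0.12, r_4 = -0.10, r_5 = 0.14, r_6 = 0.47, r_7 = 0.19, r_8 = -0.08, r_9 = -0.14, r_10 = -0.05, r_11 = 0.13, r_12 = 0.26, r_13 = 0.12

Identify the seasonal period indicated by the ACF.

The largest autocorrelation is r_6 = 0.47; the remaining lags stay at or below 0.31.
The dominant spike at lag 6 indicates a seasonal period of 6.

6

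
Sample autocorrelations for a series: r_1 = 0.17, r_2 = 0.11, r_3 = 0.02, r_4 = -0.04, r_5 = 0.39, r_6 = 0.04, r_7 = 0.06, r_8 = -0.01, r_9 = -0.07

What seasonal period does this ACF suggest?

5

The largest autocorrelation is r_5 = 0.39; the remaining lags stay at or below 0.17.
The dominant spike at lag 5 indicates a seasonal period of 5.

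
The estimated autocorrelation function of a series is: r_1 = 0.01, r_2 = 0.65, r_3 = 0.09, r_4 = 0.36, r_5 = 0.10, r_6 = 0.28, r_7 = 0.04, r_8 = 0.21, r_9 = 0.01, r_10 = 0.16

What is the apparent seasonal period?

2

The largest autocorrelation is r_2 = 0.65, with weaker echoes at lags 4 (0.36), 6 (0.28), 8 (0.21) and 10 (0.16); the remaining lags stay at or below 0.10.
The dominant spike at lag 2 indicates a seasonal period of 2.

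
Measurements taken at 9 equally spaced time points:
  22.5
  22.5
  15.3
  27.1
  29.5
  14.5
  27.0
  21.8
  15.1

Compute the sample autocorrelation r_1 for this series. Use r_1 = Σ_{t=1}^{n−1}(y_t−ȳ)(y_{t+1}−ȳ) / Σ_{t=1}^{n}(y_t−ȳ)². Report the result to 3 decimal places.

Mean ȳ = (22.5 + 22.5 + 15.3 + 27.1 + 29.5 + 14.5 + 27.0 + 21.8 + 15.1)/9 = 21.7000
Numerator Σ_{t=1}^{8}(y_t−ȳ)(y_{t+1}−ȳ) = -91.3700
Denominator Σ(y_t−ȳ)² = 255.7400
r_1 = -91.3700 / 255.7400 = -0.357

-0.357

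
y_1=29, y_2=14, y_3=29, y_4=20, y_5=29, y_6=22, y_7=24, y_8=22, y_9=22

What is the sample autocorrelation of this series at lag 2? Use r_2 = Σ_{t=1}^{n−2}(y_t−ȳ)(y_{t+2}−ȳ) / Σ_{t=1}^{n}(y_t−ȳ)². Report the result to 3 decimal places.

0.517

Mean ȳ = (29 + 14 + 29 + 20 + 29 + 22 + 24 + 22 + 22)/9 = 23.4444
Σ(y_t−ȳ)(y_{t+2}−ȳ) = (30.8642) + (32.5309) + (30.8642) + (4.9753) + (3.0864) + (2.0864) + (-0.8025) = 103.6049
Denominator Σ(y_t−ȳ)² = 200.2222
r_2 = 103.6049 / 200.2222 = 0.517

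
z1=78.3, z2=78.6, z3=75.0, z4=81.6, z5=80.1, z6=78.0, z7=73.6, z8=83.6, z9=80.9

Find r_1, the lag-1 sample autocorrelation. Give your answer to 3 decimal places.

-0.225

Mean z̄ = (78.3 + 78.6 + 75.0 + 81.6 + 80.1 + 78.0 + 73.6 + 83.6 + 80.9)/9 = 78.8556
Numerator Σ_{t=1}^{8}(z_t−z̄)(z_{t+1}−z̄) = -17.8420
Denominator Σ(z_t−z̄)² = 79.3622
r_1 = -17.8420 / 79.3622 = -0.225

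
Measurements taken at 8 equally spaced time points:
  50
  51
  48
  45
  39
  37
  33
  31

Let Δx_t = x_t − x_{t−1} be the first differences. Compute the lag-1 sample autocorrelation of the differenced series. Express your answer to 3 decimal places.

First differences Δx: 1, -3, -3, -6, -2, -4, -2
Mean of differences = -2.7143
Numerator Σ(Δx_t−Δx̄)(Δx_{t+1}−Δx̄) = -4.2245
Denominator Σ(Δx_t−Δx̄)² = 27.4286
r_1(Δx) = -4.2245 / 27.4286 = -0.154

-0.154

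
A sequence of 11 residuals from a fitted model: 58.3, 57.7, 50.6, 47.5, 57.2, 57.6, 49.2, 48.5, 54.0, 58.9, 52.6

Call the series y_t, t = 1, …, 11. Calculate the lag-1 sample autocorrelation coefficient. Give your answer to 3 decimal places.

Mean ȳ = (58.3 + 57.7 + 50.6 + 47.5 + 57.2 + 57.6 + 49.2 + 48.5 + 54.0 + 58.9 + 52.6)/11 = 53.8273
Numerator Σ_{t=1}^{10}(y_t−ȳ)(y_{t+1}−ȳ) = 17.5511
Denominator Σ(y_t−ȳ)² = 188.1218
r_1 = 17.5511 / 188.1218 = 0.093

0.093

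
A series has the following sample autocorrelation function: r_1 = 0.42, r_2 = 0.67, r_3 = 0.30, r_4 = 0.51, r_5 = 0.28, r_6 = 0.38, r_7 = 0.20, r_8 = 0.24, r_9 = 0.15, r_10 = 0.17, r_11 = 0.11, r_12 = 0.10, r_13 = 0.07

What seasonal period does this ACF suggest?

2

The largest autocorrelation is r_2 = 0.67, with a weaker echo at lag 4 (0.51); the remaining lags stay at or below 0.42.
The dominant spike at lag 2 indicates a seasonal period of 2.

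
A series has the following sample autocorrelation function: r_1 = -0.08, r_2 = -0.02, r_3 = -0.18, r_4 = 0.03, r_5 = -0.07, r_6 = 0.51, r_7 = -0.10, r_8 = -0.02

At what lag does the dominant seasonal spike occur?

The largest autocorrelation is r_6 = 0.51; the remaining lags stay at or below 0.03.
The dominant spike at lag 6 indicates a seasonal period of 6.

6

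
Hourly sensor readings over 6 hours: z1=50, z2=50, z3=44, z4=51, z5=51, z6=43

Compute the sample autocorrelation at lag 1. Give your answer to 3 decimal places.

Mean z̄ = (50 + 50 + 44 + 51 + 51 + 43)/6 = 48.1667
Σ(z_t−z̄)(z_{t+1}−z̄) = (3.3611) + (-7.6389) + (-11.8056) + (8.0278) + (-14.6389) = -22.6944
Denominator Σ(z_t−z̄)² = 66.8333
r_1 = -22.6944 / 66.8333 = -0.340

-0.340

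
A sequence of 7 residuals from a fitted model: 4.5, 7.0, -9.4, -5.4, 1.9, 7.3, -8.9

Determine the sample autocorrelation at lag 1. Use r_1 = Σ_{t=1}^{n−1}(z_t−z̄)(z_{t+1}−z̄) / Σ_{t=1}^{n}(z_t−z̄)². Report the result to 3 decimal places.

Mean z̄ = (4.5 + 7.0 − 9.4 − 5.4 + 1.9 + 7.3 − 8.9)/7 = -0.4286
Deviations from mean: 4.9286, 7.4286, -8.9714, -4.9714, 2.3286, 7.7286, -8.4714
Numerator Σ_{t=1}^{6}(z_t−z̄)(z_{t+1}−z̄) = -44.4837
Denominator Σ(z_t−z̄)² = 321.5943
r_1 = -44.4837 / 321.5943 = -0.138

-0.138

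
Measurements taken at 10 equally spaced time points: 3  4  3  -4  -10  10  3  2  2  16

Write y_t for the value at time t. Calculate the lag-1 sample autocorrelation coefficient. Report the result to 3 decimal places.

-0.031

Mean ȳ = (3 + 4 + 3 − 4 − 10 + 10 + 3 + 2 + 2 + 16)/10 = 2.9000
Numerator Σ_{t=1}^{9}(y_t−ȳ)(y_{t+1}−ȳ) = -13.4100
Denominator Σ(y_t−ȳ)² = 438.9000
r_1 = -13.4100 / 438.9000 = -0.031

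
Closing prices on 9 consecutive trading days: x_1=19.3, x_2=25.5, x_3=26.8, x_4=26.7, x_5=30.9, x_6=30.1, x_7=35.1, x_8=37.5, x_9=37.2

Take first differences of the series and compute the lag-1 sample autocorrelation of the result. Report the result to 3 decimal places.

-0.415

First differences Δx: 6.2, 1.3, -0.1, 4.2, -0.8, 5.0, 2.4, -0.3
Mean of differences = 2.2375
Numerator Σ(Δx_t−Δx̄)(Δx_{t+1}−Δx̄) = -20.4264
Denominator Σ(Δx_t−Δx̄)² = 49.2188
r_1(Δx) = -20.4264 / 49.2188 = -0.415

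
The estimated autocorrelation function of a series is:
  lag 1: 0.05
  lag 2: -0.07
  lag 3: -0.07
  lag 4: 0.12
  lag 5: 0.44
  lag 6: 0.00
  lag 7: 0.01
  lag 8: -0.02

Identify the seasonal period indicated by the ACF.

The largest autocorrelation is r_5 = 0.44; the remaining lags stay at or below 0.12.
The dominant spike at lag 5 indicates a seasonal period of 5.

5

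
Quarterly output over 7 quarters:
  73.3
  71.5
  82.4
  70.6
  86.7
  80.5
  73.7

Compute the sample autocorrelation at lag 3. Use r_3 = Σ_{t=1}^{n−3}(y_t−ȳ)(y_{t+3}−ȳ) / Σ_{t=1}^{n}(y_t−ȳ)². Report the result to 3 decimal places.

0.044

Mean ȳ = (73.3 + 71.5 + 82.4 + 70.6 + 86.7 + 80.5 + 73.7)/7 = 76.9571
Deviations from mean: -3.6571, -5.4571, 5.4429, -6.3571, 9.7429, 3.5429, -3.2571
Numerator Σ_{t=1}^{4}(y_t−ȳ)(y_{t+3}−ȳ) = 10.0702
Denominator Σ(y_t−ȳ)² = 231.2771
r_3 = 10.0702 / 231.2771 = 0.044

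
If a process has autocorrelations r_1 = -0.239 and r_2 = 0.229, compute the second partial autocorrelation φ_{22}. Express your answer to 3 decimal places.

φ_{22} = (r_2 − r_1²) / (1 − r_1²)
r_1² = (-0.239)² = 0.057121
Numerator = 0.229 − 0.0571 = 0.1719; denominator = 1 − 0.0571 = 0.9429
φ_{22} = 0.1719 / 0.9429 = 0.182

0.182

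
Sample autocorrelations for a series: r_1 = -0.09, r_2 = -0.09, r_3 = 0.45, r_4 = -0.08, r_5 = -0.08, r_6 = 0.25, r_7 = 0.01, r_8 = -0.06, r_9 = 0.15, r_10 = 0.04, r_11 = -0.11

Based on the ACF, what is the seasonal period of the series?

The largest autocorrelation is r_3 = 0.45, with weaker echoes at lags 6 (0.25) and 9 (0.15); the remaining lags stay at or below 0.04.
The dominant spike at lag 3 indicates a seasonal period of 3.

3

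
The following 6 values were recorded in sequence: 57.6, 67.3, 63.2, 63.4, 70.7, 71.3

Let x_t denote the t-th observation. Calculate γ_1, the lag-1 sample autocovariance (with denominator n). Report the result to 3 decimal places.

0.914

Mean x̄ = (57.6 + 67.3 + 63.2 + 63.4 + 70.7 + 71.3)/6 = 65.5833
Σ_{t=1}^{5}(x_t−x̄)(x_{t+1}−x̄) = 5.4864
γ_1 = 5.4864 / 6 = 0.914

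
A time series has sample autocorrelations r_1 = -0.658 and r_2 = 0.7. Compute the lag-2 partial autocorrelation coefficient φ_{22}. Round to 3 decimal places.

φ_{22} = (r_2 − r_1²) / (1 − r_1²)
r_1² = (-0.658)² = 0.432964
Numerator = 0.7 − 0.4330 = 0.2670; denominator = 1 − 0.4330 = 0.5670
φ_{22} = 0.2670 / 0.5670 = 0.471

0.471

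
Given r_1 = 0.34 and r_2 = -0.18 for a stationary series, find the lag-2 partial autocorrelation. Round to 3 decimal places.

-0.334

φ_{22} = (r_2 − r_1²) / (1 − r_1²)
r_1² = (0.34)² = 0.1156
Numerator = -0.18 − 0.1156 = -0.2956; denominator = 1 − 0.1156 = 0.8844
φ_{22} = -0.2956 / 0.8844 = -0.334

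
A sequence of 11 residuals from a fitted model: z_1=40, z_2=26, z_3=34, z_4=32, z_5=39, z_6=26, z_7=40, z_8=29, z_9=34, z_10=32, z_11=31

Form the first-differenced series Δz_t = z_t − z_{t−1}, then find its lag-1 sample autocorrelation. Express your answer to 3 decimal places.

First differences Δz: -14, 8, -2, 7, -13, 14, -11, 5, -2, -1
Mean of differences = -0.9000
Numerator Σ(Δz_t−Δz̄)(Δz_{t+1}−Δz̄) = -627.4100
Denominator Σ(Δz_t−Δz̄)² = 820.9000
r_1(Δz) = -627.4100 / 820.9000 = -0.764

-0.764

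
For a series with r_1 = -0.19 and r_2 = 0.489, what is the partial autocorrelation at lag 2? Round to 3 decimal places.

φ_{22} = (r_2 − r_1²) / (1 − r_1²)
r_1² = (-0.19)² = 0.0361
Numerator = 0.489 − 0.0361 = 0.4529; denominator = 1 − 0.0361 = 0.9639
φ_{22} = 0.4529 / 0.9639 = 0.470

0.470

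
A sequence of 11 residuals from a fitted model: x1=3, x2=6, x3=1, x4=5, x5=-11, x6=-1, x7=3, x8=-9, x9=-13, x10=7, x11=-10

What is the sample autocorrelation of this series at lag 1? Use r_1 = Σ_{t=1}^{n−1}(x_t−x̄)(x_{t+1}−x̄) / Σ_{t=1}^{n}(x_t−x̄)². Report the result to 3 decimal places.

-0.198

Mean x̄ = (3 + 6 + 1 + 5 − 11 − 1 + 3 − 9 − 13 + 7 − 10)/11 = -1.7273
Numerator Σ_{t=1}^{10}(x_t−x̄)(x_{t+1}−x̄) = -112.7107
Denominator Σ(x_t−x̄)² = 568.1818
r_1 = -112.7107 / 568.1818 = -0.198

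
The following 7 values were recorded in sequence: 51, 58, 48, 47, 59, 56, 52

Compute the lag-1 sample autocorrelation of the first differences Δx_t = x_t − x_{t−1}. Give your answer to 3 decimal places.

First differences Δx: 7, -10, -1, 12, -3, -4
Mean of differences = 0.1667
Numerator Σ(Δx_t−Δx̄)(Δx_{t+1}−Δx̄) = -95.6944
Denominator Σ(Δx_t−Δx̄)² = 318.8333
r_1(Δx) = -95.6944 / 318.8333 = -0.300

-0.300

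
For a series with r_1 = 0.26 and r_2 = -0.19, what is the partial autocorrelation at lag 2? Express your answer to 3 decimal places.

-0.276

φ_{22} = (r_2 − r_1²) / (1 − r_1²)
r_1² = (0.26)² = 0.0676
Numerator = -0.19 − 0.0676 = -0.2576; denominator = 1 − 0.0676 = 0.9324
φ_{22} = -0.2576 / 0.9324 = -0.276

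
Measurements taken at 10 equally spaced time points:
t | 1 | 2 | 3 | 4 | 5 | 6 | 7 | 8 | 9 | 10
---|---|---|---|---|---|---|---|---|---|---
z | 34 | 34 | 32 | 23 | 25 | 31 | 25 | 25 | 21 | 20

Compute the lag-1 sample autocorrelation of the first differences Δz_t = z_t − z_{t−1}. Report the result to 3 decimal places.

First differences Δz: 0, -2, -9, 2, 6, -6, 0, -4, -1
Mean of differences = -1.5556
Numerator Σ(Δz_t−Δz̄)(Δz_{t+1}−Δz̄) = -42.6420
Denominator Σ(Δz_t−Δz̄)² = 156.2222
r_1(Δz) = -42.6420 / 156.2222 = -0.273

-0.273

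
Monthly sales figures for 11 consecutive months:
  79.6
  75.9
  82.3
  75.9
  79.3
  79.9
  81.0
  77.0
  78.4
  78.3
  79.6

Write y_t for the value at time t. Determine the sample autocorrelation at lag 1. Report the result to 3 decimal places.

Mean ȳ = (79.6 + 75.9 + 82.3 + 75.9 + 79.3 + 79.9 + 81.0 + 77.0 + 78.4 + 78.3 + 79.6)/11 = 78.8364
Numerator Σ_{t=1}^{10}(y_t−ȳ)(y_{t+1}−ȳ) = -24.4977
Denominator Σ(y_t−ȳ)² = 40.2855
r_1 = -24.4977 / 40.2855 = -0.608

-0.608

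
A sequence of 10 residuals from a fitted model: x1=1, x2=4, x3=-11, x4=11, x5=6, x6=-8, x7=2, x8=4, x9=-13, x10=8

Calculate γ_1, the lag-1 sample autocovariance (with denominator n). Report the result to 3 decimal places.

Mean x̄ = (1 + 4 − 11 + 11 + 6 − 8 + 2 + 4 − 13 + 8)/10 = 0.4000
Σ_{t=1}^{9}(x_t−x̄)(x_{t+1}−x̄) = -305.1600
γ_1 = -305.1600 / 10 = -30.516

-30.516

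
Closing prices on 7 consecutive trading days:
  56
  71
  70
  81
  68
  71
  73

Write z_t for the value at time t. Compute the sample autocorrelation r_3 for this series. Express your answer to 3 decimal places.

-0.370

Mean z̄ = (56 + 71 + 70 + 81 + 68 + 71 + 73)/7 = 70.0000
Deviations from mean: -14.0000, 1.0000, 0.0000, 11.0000, -2.0000, 1.0000, 3.0000
Σ(z_t−z̄)(z_{t+3}−z̄) = (-154.0000) + (-2.0000) + (0.0000) + (33.0000) = -123.0000
Denominator Σ(z_t−z̄)² = 332.0000
r_3 = -123.0000 / 332.0000 = -0.370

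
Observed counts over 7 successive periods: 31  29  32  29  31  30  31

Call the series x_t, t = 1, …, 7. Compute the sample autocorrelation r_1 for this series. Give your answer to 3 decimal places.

-0.857

Mean x̄ = (31 + 29 + 32 + 29 + 31 + 30 + 31)/7 = 30.4286
Numerator Σ_{t=1}^{6}(x_t−x̄)(x_{t+1}−x̄) = -6.6122
Denominator Σ(x_t−x̄)² = 7.7143
r_1 = -6.6122 / 7.7143 = -0.857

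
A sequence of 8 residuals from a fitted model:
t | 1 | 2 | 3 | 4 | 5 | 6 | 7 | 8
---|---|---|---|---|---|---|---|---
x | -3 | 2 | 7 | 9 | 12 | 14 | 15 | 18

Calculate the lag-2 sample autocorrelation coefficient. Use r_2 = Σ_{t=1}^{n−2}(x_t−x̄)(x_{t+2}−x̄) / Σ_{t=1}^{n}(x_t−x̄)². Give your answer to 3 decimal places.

Mean x̄ = (-3 + 2 + 7 + 9 + 12 + 14 + 15 + 18)/8 = 9.2500
Deviations from mean: -12.2500, -7.2500, -2.2500, -0.2500, 2.7500, 4.7500, 5.7500, 8.7500
Numerator Σ_{t=1}^{6}(x_t−x̄)(x_{t+2}−x̄) = 79.3750
Denominator Σ(x_t−x̄)² = 347.5000
r_2 = 79.3750 / 347.5000 = 0.228

0.228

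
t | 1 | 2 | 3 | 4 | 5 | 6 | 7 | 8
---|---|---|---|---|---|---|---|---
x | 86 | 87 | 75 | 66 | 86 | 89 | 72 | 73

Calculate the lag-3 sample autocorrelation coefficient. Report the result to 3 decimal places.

Mean x̄ = (86 + 87 + 75 + 66 + 86 + 89 + 72 + 73)/8 = 79.2500
Σ(x_t−x̄)(x_{t+3}−x̄) = (-89.4375) + (52.3125) + (-41.4375) + (96.0625) + (-42.1875) = -24.6875
Denominator Σ(x_t−x̄)² = 531.5000
r_3 = -24.6875 / 531.5000 = -0.046

-0.046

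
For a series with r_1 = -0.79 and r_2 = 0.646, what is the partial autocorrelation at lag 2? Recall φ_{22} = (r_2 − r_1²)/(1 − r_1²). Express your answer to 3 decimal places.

φ_{22} = (r_2 − r_1²) / (1 − r_1²)
r_1² = (-0.79)² = 0.6241
Numerator = 0.646 − 0.6241 = 0.0219; denominator = 1 − 0.6241 = 0.3759
φ_{22} = 0.0219 / 0.3759 = 0.058

0.058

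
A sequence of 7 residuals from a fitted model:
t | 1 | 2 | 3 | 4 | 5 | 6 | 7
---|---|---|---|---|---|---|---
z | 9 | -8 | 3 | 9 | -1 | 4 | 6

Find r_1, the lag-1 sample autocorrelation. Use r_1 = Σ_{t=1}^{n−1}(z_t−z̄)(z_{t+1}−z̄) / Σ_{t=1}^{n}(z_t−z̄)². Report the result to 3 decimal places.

Mean z̄ = (9 − 8 + 3 + 9 − 1 + 4 + 6)/7 = 3.1429
Deviations from mean: 5.8571, -11.1429, -0.1429, 5.8571, -4.1429, 0.8571, 2.8571
Σ(z_t−z̄)(z_{t+1}−z̄) = (-65.2653) + (1.5918) + (-0.8367) + (-24.2653) + (-3.5510) + (2.4490) = -89.8776
Denominator Σ(z_t−z̄)² = 218.8571
r_1 = -89.8776 / 218.8571 = -0.411

-0.411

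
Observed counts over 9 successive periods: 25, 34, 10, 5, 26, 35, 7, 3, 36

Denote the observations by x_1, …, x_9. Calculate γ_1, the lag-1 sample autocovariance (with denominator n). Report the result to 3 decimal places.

-18.199

Mean x̄ = (25 + 34 + 10 + 5 + 26 + 35 + 7 + 3 + 36)/9 = 20.1111
Σ_{t=1}^{8}(x_t−x̄)(x_{t+1}−x̄) = -163.7901
γ_1 = -163.7901 / 9 = -18.199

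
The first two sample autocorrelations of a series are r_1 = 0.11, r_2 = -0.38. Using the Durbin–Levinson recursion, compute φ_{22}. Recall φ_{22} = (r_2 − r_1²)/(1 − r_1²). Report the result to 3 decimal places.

φ_{22} = (r_2 − r_1²) / (1 − r_1²)
r_1² = (0.11)² = 0.0121
Numerator = -0.38 − 0.0121 = -0.3921; denominator = 1 − 0.0121 = 0.9879
φ_{22} = -0.3921 / 0.9879 = -0.397

-0.397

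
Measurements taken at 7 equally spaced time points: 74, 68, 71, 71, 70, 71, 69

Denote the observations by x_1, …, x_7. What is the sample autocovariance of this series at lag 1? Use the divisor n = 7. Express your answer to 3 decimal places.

Mean x̄ = (74 + 68 + 71 + 71 + 70 + 71 + 69)/7 = 70.5714
Deviations: 3.4286, -2.5714, 0.4286, 0.4286, -0.5714, 0.4286, -1.5714
Σ_{t=1}^{6}(x_t−x̄)(x_{t+1}−x̄) = -10.8980
γ_1 = -10.8980 / 7 = -1.557

-1.557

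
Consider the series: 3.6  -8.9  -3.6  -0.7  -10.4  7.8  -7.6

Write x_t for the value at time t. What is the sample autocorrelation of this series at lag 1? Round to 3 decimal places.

Mean x̄ = (3.6 − 8.9 − 3.6 − 0.7 − 10.4 + 7.8 − 7.6)/7 = -2.8286
Σ(x_t−x̄)(x_{t+1}−x̄) = (-39.0306) + (4.6837) + (-1.6420) + (-16.1163) + (-80.4735) + (-50.7135) = -183.2922
Denominator Σ(x_t−x̄)² = 276.3743
r_1 = -183.2922 / 276.3743 = -0.663

-0.663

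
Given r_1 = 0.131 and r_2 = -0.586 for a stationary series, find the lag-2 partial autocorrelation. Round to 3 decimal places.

-0.614

φ_{22} = (r_2 − r_1²) / (1 − r_1²)
r_1² = (0.131)² = 0.017161
Numerator = -0.586 − 0.0172 = -0.6032; denominator = 1 − 0.0172 = 0.9828
φ_{22} = -0.6032 / 0.9828 = -0.614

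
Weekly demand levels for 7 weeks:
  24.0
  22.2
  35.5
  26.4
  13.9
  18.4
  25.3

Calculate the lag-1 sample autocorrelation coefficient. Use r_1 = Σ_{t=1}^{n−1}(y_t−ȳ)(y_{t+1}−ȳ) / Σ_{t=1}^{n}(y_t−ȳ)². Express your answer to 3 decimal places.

0.111

Mean ȳ = (24.0 + 22.2 + 35.5 + 26.4 + 13.9 + 18.4 + 25.3)/7 = 23.6714
Deviations from mean: 0.3286, -1.4714, 11.8286, 2.7286, -9.7714, -5.2714, 1.6286
Numerator Σ_{t=1}^{6}(y_t−ȳ)(y_{t+1}−ȳ) = 30.6492
Denominator Σ(y_t−ȳ)² = 275.5543
r_1 = 30.6492 / 275.5543 = 0.111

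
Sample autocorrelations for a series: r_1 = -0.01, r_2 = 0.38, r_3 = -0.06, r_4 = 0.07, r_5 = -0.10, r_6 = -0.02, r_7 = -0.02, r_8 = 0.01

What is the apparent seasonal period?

2

The largest autocorrelation is r_2 = 0.38; the remaining lags stay at or below 0.07.
The dominant spike at lag 2 indicates a seasonal period of 2.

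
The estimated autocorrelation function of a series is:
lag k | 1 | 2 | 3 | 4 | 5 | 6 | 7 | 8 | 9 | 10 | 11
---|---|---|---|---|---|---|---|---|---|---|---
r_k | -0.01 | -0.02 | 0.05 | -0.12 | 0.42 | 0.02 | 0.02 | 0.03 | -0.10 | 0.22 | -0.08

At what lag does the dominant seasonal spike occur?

The largest autocorrelation is r_5 = 0.42, with a weaker echo at lag 10 (0.22); the remaining lags stay at or below 0.05.
The dominant spike at lag 5 indicates a seasonal period of 5.

5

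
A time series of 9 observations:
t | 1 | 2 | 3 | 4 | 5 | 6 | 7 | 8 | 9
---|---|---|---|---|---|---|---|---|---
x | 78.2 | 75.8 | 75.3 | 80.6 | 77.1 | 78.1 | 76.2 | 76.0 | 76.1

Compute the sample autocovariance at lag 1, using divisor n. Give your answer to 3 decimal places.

Mean x̄ = (78.2 + 75.8 + 75.3 + 80.6 + 77.1 + 78.1 + 76.2 + 76.0 + 76.1)/9 = 77.0444
Σ_{t=1}^{8}(x_t−x̄)(x_{t+1}−x̄) = -4.2364
γ_1 = -4.2364 / 9 = -0.471

-0.471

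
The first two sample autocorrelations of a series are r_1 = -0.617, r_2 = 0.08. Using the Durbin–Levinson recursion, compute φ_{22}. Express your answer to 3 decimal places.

-0.486

φ_{22} = (r_2 − r_1²) / (1 − r_1²)
r_1² = (-0.617)² = 0.380689
Numerator = 0.08 − 0.3807 = -0.3007; denominator = 1 − 0.3807 = 0.6193
φ_{22} = -0.3007 / 0.6193 = -0.486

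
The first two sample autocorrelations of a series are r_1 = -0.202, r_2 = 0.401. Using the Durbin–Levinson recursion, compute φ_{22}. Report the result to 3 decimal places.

φ_{22} = (r_2 − r_1²) / (1 − r_1²)
r_1² = (-0.202)² = 0.040804
Numerator = 0.401 − 0.0408 = 0.3602; denominator = 1 − 0.0408 = 0.9592
φ_{22} = 0.3602 / 0.9592 = 0.376

0.376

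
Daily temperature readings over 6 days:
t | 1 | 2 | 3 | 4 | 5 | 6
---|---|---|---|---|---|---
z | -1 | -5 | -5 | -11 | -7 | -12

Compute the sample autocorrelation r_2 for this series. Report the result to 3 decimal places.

Mean z̄ = (-1 − 5 − 5 − 11 − 7 − 12)/6 = -6.8333
Deviations from mean: 5.8333, 1.8333, 1.8333, -4.1667, -0.1667, -5.1667
Numerator Σ_{t=1}^{4}(z_t−z̄)(z_{t+2}−z̄) = 24.2778
Denominator Σ(z_t−z̄)² = 84.8333
r_2 = 24.2778 / 84.8333 = 0.286

0.286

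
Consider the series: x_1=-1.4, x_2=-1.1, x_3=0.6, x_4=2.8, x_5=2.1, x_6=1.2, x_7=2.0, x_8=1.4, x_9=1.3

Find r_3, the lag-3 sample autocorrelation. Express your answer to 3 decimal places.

Mean x̄ = (-1.4 − 1.1 + 0.6 + 2.8 + 2.1 + 1.2 + 2.0 + 1.4 + 1.3)/9 = 0.9889
Σ(x_t−x̄)(x_{t+3}−x̄) = (-4.3265) + (-2.3210) + (-0.0821) + (1.8312) + (0.4568) + (0.0657) = -4.3759
Denominator Σ(x_t−x̄)² = 16.0689
r_3 = -4.3759 / 16.0689 = -0.272

-0.272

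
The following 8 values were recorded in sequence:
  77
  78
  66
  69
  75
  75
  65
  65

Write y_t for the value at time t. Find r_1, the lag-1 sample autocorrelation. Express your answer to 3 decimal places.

0.168

Mean ȳ = (77 + 78 + 66 + 69 + 75 + 75 + 65 + 65)/8 = 71.2500
Deviations from mean: 5.7500, 6.7500, -5.2500, -2.2500, 3.7500, 3.7500, -6.2500, -6.2500
Σ(y_t−ȳ)(y_{t+1}−ȳ) = (38.8125) + (-35.4375) + (11.8125) + (-8.4375) + (14.0625) + (-23.4375) + (39.0625) = 36.4375
Denominator Σ(y_t−ȳ)² = 217.5000
r_1 = 36.4375 / 217.5000 = 0.168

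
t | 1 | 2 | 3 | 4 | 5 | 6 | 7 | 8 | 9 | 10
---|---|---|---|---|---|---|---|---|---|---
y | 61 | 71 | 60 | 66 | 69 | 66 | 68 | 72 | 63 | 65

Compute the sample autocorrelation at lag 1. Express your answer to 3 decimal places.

Mean ȳ = (61 + 71 + 60 + 66 + 69 + 66 + 68 + 72 + 63 + 65)/10 = 66.1000
Numerator Σ_{t=1}^{9}(y_t−ȳ)(y_{t+1}−ȳ) = -58.7100
Denominator Σ(y_t−ȳ)² = 144.9000
r_1 = -58.7100 / 144.9000 = -0.405

-0.405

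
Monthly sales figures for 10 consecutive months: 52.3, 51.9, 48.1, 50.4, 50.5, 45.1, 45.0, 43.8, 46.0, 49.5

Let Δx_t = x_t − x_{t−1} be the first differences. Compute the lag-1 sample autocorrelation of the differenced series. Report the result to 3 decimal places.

First differences Δx: -0.4, -3.8, 2.3, 0.1, -5.4, -0.1, -1.2, 2.2, 3.5
Mean of differences = -0.3111
Numerator Σ(Δx_t−Δx̄)(Δx_{t+1}−Δx̄) = -3.7423
Denominator Σ(Δx_t−Δx̄)² = 66.7289
r_1(Δx) = -3.7423 / 66.7289 = -0.056

-0.056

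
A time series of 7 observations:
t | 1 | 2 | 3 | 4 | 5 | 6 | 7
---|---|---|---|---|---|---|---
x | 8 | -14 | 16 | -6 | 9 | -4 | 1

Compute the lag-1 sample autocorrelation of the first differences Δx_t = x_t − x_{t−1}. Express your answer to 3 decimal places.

First differences Δx: -22, 30, -22, 15, -13, 5
Mean of differences = -1.1667
Numerator Σ(Δx_t−Δx̄)(Δx_{t+1}−Δx̄) = -1899.6944
Denominator Σ(Δx_t−Δx̄)² = 2278.8333
r_1(Δx) = -1899.6944 / 2278.8333 = -0.834

-0.834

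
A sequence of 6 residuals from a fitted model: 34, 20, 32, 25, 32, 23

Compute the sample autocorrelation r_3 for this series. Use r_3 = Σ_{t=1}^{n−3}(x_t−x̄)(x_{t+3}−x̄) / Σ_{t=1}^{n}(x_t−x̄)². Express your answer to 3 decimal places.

-0.425

Mean x̄ = (34 + 20 + 32 + 25 + 32 + 23)/6 = 27.6667
Deviations from mean: 6.3333, -7.6667, 4.3333, -2.6667, 4.3333, -4.6667
Numerator Σ_{t=1}^{3}(x_t−x̄)(x_{t+3}−x̄) = -70.3333
Denominator Σ(x_t−x̄)² = 165.3333
r_3 = -70.3333 / 165.3333 = -0.425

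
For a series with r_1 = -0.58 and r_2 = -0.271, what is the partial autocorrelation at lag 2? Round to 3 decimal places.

φ_{22} = (r_2 − r_1²) / (1 − r_1²)
r_1² = (-0.58)² = 0.3364
Numerator = -0.271 − 0.3364 = -0.6074; denominator = 1 − 0.3364 = 0.6636
φ_{22} = -0.6074 / 0.6636 = -0.915

-0.915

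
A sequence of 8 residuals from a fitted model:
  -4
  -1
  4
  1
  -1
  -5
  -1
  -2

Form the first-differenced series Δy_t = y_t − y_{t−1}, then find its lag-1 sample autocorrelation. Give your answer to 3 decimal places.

First differences Δy: 3, 5, -3, -2, -4, 4, -1
Mean of differences = 0.2857
Numerator Σ(Δy_t−Δȳ)(Δy_{t+1}−Δȳ) = -6.0816
Denominator Σ(Δy_t−Δȳ)² = 79.4286
r_1(Δy) = -6.0816 / 79.4286 = -0.077

-0.077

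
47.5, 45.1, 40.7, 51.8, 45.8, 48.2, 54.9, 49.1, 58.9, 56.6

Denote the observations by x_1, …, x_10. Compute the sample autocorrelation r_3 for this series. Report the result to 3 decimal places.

0.214

Mean x̄ = (47.5 + 45.1 + 40.7 + 51.8 + 45.8 + 48.2 + 54.9 + 49.1 + 58.9 + 56.6)/10 = 49.8600
Numerator Σ_{t=1}^{7}(x_t−x̄)(x_{t+3}−x̄) = 61.7792
Denominator Σ(x_t−x̄)² = 288.2640
r_3 = 61.7792 / 288.2640 = 0.214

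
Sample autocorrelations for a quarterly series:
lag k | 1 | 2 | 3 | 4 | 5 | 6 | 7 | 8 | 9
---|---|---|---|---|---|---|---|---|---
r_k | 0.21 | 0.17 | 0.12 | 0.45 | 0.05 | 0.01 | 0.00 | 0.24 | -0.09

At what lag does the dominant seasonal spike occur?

The largest autocorrelation is r_4 = 0.45, with a weaker echo at lag 8 (0.24); the remaining lags stay at or below 0.21. The elevated value at lag 1 (0.21), dropping to 0.17 at lag 2, reflects decaying short-term dependence rather than seasonality.
The dominant spike at lag 4 indicates a seasonal period of 4.

4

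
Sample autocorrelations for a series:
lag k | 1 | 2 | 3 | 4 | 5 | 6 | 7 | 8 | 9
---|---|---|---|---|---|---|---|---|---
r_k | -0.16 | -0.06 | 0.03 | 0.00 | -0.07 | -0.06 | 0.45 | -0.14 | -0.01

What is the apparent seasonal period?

7

The largest autocorrelation is r_7 = 0.45; the remaining lags stay at or below 0.03.
The dominant spike at lag 7 indicates a seasonal period of 7.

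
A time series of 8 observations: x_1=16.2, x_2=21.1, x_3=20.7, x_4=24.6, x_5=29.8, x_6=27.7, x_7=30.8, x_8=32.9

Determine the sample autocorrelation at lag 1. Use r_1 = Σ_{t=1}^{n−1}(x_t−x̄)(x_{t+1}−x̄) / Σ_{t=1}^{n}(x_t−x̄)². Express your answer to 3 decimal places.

0.521

Mean x̄ = (16.2 + 21.1 + 20.7 + 24.6 + 29.8 + 27.7 + 30.8 + 32.9)/8 = 25.4750
Deviations from mean: -9.2750, -4.3750, -4.7750, -0.8750, 4.3250, 2.2250, 5.3250, 7.4250
Numerator Σ_{t=1}^{7}(x_t−x̄)(x_{t+1}−x̄) = 122.8719
Denominator Σ(x_t−x̄)² = 235.8750
r_1 = 122.8719 / 235.8750 = 0.521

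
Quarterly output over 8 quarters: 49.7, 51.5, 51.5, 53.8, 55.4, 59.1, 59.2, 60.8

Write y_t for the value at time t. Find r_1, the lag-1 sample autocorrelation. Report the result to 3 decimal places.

Mean ȳ = (49.7 + 51.5 + 51.5 + 53.8 + 55.4 + 59.1 + 59.2 + 60.8)/8 = 55.1250
Deviations from mean: -5.4250, -3.6250, -3.6250, -1.3250, 0.2750, 3.9750, 4.0750, 5.6750
Numerator Σ_{t=1}^{7}(y_t−ȳ)(y_{t+1}−ȳ) = 77.6619
Denominator Σ(y_t−ȳ)² = 122.1550
r_1 = 77.6619 / 122.1550 = 0.636

0.636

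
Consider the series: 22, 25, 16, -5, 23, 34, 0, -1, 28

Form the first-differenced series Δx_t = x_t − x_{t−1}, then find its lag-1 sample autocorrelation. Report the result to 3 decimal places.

-0.136

First differences Δx: 3, -9, -21, 28, 11, -34, -1, 29
Mean of differences = 0.7500
Numerator Σ(Δx_t−Δx̄)(Δx_{t+1}−Δx̄) = -468.0625
Denominator Σ(Δx_t−Δx̄)² = 3429.5000
r_1(Δx) = -468.0625 / 3429.5000 = -0.136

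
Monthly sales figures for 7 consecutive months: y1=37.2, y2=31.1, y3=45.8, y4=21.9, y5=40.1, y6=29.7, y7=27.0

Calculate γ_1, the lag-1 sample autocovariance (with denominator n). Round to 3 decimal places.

Mean ȳ = (37.2 + 31.1 + 45.8 + 21.9 + 40.1 + 29.7 + 27.0)/7 = 33.2571
Σ_{t=1}^{6}(y_t−ȳ)(y_{t+1}−ȳ) = -257.8118
γ_1 = -257.8118 / 7 = -36.830

-36.830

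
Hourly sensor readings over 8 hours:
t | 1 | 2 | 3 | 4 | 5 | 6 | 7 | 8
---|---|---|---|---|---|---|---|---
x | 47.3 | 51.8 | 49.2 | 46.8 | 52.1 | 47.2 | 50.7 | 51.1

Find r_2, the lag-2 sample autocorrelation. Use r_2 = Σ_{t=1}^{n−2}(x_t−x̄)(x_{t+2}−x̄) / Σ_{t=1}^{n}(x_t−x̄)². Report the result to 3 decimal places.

-0.018

Mean x̄ = (47.3 + 51.8 + 49.2 + 46.8 + 52.1 + 47.2 + 50.7 + 51.1)/8 = 49.5250
Deviations from mean: -2.2250, 2.2750, -0.3250, -2.7250, 2.5750, -2.3250, 1.1750, 1.5750
Σ(x_t−x̄)(x_{t+2}−x̄) = (0.7231) + (-6.1994) + (-0.8369) + (6.3356) + (3.0256) + (-3.6619) = -0.6138
Denominator Σ(x_t−x̄)² = 33.5550
r_2 = -0.6138 / 33.5550 = -0.018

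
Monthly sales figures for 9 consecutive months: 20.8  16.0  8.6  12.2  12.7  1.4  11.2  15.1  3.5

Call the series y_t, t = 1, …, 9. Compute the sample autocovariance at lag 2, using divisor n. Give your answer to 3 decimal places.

-7.925

Mean ȳ = (20.8 + 16.0 + 8.6 + 12.2 + 12.7 + 1.4 + 11.2 + 15.1 + 3.5)/9 = 11.2778
Σ_{t=1}^{7}(y_t−ȳ)(y_{t+2}−ȳ) = -71.3221
γ_2 = -71.3221 / 9 = -7.925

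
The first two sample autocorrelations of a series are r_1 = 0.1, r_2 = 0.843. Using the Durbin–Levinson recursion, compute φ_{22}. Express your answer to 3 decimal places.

0.841

φ_{22} = (r_2 − r_1²) / (1 − r_1²)
r_1² = (0.1)² = 0.01
Numerator = 0.843 − 0.0100 = 0.8330; denominator = 1 − 0.0100 = 0.9900
φ_{22} = 0.8330 / 0.9900 = 0.841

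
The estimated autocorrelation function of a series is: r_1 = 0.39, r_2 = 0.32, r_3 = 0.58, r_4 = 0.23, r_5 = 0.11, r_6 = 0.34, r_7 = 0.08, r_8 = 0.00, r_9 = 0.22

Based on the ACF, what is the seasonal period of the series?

The largest autocorrelation is r_3 = 0.58; the remaining lags stay at or below 0.39. The elevated value at lag 1 (0.39), dropping to 0.32 at lag 2, reflects decaying short-term dependence rather than seasonality.
The dominant spike at lag 3 indicates a seasonal period of 3.

3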